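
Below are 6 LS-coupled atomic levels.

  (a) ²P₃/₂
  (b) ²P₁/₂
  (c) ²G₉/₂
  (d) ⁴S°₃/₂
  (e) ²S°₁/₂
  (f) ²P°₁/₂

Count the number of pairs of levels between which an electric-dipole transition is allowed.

(a)–(b): forbidden (parity).
(a)–(c): forbidden (parity, ΔL, ΔJ).
(a)–(d): forbidden (ΔS).
(a)–(e): allowed.
(a)–(f): allowed.
(b)–(c): forbidden (parity, ΔL, ΔJ).
(b)–(d): forbidden (ΔS).
(b)–(e): allowed.
(b)–(f): allowed.
(c)–(d): forbidden (ΔS, ΔL, ΔJ).
(c)–(e): forbidden (ΔL, ΔJ).
(c)–(f): forbidden (ΔL, ΔJ).
(d)–(e): forbidden (parity, ΔS, ΔL).
(d)–(f): forbidden (parity, ΔS).
(e)–(f): forbidden (parity).
Allowed pairs: 4 of 15.

4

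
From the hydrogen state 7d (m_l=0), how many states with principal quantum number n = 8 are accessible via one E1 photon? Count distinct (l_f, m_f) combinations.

E1 requires Δl = ±1, so l_f ∈ {1, 3}; with 0 ≤ l_f ≤ n_f−1 = 7, the allowed l_f values are {1, 3}.
For l_f = 1: m_f ∈ {m_i−1, m_i, m_i+1} ∩ [−1, 1] = {-1, 0, 1} → 3 states.
For l_f = 3: m_f ∈ {m_i−1, m_i, m_i+1} ∩ [−3, 3] = {-1, 0, 1} → 3 states.
Total: 6.

6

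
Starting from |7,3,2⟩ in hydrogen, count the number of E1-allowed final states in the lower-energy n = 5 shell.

E1 requires Δl = ±1, so l_f ∈ {2, 4}; with 0 ≤ l_f ≤ n_f−1 = 4, the allowed l_f values are {2, 4}.
For l_f = 2: m_f ∈ {m_i−1, m_i, m_i+1} ∩ [−2, 2] = {1, 2} → 2 states.
For l_f = 4: m_f ∈ {m_i−1, m_i, m_i+1} ∩ [−4, 4] = {1, 2, 3} → 3 states.
Total: 5.

5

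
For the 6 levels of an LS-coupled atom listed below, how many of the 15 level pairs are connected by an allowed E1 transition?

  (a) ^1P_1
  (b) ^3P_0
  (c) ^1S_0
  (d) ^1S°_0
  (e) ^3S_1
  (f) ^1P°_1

(a)–(b): forbidden (parity, ΔS).
(a)–(c): forbidden (parity).
(a)–(d): allowed.
(a)–(e): forbidden (parity, ΔS).
(a)–(f): allowed.
(b)–(c): forbidden (parity, ΔS, ΔJ).
(b)–(d): forbidden (ΔS, ΔJ).
(b)–(e): forbidden (parity).
(b)–(f): forbidden (ΔS).
(c)–(d): forbidden (ΔL, ΔJ).
(c)–(e): forbidden (parity, ΔS, ΔL).
(c)–(f): allowed.
(d)–(e): forbidden (ΔS, ΔL).
(d)–(f): forbidden (parity).
(e)–(f): forbidden (ΔS).
Allowed pairs: 3 of 15.

3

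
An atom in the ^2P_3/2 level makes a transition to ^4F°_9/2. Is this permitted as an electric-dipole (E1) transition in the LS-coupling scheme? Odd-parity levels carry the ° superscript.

forbidden

Initial level: S=1/2, L=1, J=3/2, parity even. Final level: S=3/2, L=3, J=9/2, parity odd.
Parity must change: even → odd — satisfied.
ΔL = 0, ±1 (not L=0↔0): L: 1 → 3, ΔL = +2 — violated.
ΔS = 0: S: 1/2 → 3/2 — violated.
ΔJ = 0, ±1 (not J=0↔0): J: 3/2 → 9/2, ΔJ = +3 — violated.
Rule(s) violated: ΔS, ΔL, ΔJ.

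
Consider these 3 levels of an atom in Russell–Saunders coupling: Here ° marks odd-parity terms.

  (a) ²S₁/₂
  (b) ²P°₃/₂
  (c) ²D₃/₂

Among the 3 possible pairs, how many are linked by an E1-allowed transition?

2

(a)–(b): allowed.
(a)–(c): forbidden (parity, ΔL).
(b)–(c): allowed.
Allowed pairs: 2 of 3.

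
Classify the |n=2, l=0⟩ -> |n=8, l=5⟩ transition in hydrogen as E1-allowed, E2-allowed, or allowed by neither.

neither

Δl = 5 − 0 = +5; l_i + l_f = 5.
E1 (Δl = ±1): not satisfied.
E2 (Δl = 0,±2, l_i+l_f ≥ 2): not satisfied.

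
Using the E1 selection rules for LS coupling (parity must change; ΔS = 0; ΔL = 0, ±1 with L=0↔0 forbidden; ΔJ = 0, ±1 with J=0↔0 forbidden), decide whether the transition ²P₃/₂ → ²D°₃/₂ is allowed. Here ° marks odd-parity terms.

Reading off the term symbols: S 1/2→1/2, L 1→2, J 3/2→3/2, parity even→odd.
Parity must change: even → odd — ✓.
ΔS = 0: S: 1/2 → 1/2 — ✓.
ΔL = 0, ±1 (not L=0↔0): L: 1 → 2, ΔL = +1 — ✓.
ΔJ = 0, ±1 (not J=0↔0): J: 3/2 → 3/2, ΔJ = +0 — ✓.
All four E1 rules are satisfied.

allowed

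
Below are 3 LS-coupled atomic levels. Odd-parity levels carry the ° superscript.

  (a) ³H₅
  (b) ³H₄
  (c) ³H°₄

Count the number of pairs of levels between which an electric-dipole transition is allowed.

2

(a)–(b): forbidden (parity).
(a)–(c): allowed.
(b)–(c): allowed.
Allowed pairs: 2 of 3.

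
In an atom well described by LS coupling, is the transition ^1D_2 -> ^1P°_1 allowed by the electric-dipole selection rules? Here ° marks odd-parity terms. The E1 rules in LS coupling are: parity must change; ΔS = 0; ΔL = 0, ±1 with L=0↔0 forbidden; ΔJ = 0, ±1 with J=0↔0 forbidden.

Parity must change: even → odd — ✓.
ΔS = 0: S: 0 → 0 — ✓.
ΔL = 0, ±1 (not L=0↔0): L: 2 → 1, ΔL = -1 — ✓.
ΔJ = 0, ±1 (not J=0↔0): J: 2 → 1, ΔJ = -1 — ✓.
All four E1 rules are satisfied.

allowed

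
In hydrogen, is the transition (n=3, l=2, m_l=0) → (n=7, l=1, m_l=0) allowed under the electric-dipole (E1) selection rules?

Δl = 1 − 2 = -1; the E1 rule Δl = ±1 is satisfied.
m_l: 0 → 0 (Δm_l = +0). |Δm_l| ≤ 1 satisfied.
All E1 selection rules are satisfied.

allowed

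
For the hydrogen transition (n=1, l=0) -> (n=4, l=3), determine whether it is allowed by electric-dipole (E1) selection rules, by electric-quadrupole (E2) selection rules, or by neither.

neither

Δl = 3 − 0 = +3; l_i + l_f = 3.
E1 (Δl = ±1): not satisfied.
E2 (Δl = 0,±2, l_i+l_f ≥ 2): not satisfied.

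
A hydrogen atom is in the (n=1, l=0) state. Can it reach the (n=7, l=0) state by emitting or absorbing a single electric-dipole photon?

forbidden

Initial l = 0, final l = 0, so Δl = +0. E1 requires Δl = ±1: fails.
The transition is electric-dipole forbidden.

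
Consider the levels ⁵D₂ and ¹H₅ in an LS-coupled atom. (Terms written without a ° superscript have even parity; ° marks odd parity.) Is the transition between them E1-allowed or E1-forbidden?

forbidden

Initial level: S=2, L=2, J=2, parity even. Final level: S=0, L=5, J=5, parity even.
Parity must change: even → even — fails.
ΔL = 0, ±1 (not L=0↔0): L: 2 → 5, ΔL = +3 — fails.
ΔJ = 0, ±1 (not J=0↔0): J: 2 → 5, ΔJ = +3 — fails.
ΔS = 0: S: 2 → 0 — fails.
Rule(s) violated: parity, ΔS, ΔL, ΔJ.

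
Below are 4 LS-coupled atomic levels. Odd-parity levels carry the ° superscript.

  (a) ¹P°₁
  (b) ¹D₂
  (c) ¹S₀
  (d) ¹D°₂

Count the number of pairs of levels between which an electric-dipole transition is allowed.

(a)–(b): allowed.
(a)–(c): allowed.
(a)–(d): forbidden (parity).
(b)–(c): forbidden (parity, ΔL, ΔJ).
(b)–(d): allowed.
(c)–(d): forbidden (ΔL, ΔJ).
Allowed pairs: 3 of 6.

3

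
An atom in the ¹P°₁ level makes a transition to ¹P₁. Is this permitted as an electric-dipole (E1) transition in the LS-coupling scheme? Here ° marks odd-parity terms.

allowed

Initial level: S=0, L=1, J=1, parity odd. Final level: S=0, L=1, J=1, parity even.
Parity must change: odd → even — ✓.
ΔS = 0: S: 0 → 0 — ✓.
ΔL = 0, ±1 (not L=0↔0): L: 1 → 1, ΔL = +0 — ✓.
ΔJ = 0, ±1 (not J=0↔0): J: 1 → 1, ΔJ = +0 — ✓.
All four E1 rules are satisfied.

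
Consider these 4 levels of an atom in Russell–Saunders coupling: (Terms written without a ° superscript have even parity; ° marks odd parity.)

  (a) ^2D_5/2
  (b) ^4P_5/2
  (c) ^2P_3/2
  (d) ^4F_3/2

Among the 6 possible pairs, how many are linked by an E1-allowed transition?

0

(a)–(b): forbidden (parity, ΔS).
(a)–(c): forbidden (parity).
(a)–(d): forbidden (parity, ΔS).
(b)–(c): forbidden (parity, ΔS).
(b)–(d): forbidden (parity, ΔL).
(c)–(d): forbidden (parity, ΔS, ΔL).
Allowed pairs: 0 of 6.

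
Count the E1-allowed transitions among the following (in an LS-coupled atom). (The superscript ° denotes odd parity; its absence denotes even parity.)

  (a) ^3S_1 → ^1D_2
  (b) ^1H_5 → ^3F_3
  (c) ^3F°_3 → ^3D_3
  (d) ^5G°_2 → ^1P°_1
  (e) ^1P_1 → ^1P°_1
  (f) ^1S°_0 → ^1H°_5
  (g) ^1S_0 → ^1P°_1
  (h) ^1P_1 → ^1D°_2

4

(a) forbidden (parity, ΔS, ΔL fail)
(b) forbidden (parity, ΔS, ΔL, ΔJ fail)
(c) allowed
(d) forbidden (parity, ΔS, ΔL fail)
(e) allowed
(f) forbidden (parity, ΔL, ΔJ fail)
(g) allowed
(h) allowed
Total allowed: 4 of 8.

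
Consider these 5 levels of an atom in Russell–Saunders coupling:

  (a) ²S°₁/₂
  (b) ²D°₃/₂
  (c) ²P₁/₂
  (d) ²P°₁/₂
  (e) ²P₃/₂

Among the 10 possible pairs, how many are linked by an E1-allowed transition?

6

(a)–(b): forbidden (parity, ΔL).
(a)–(c): allowed.
(a)–(d): forbidden (parity).
(a)–(e): allowed.
(b)–(c): allowed.
(b)–(d): forbidden (parity).
(b)–(e): allowed.
(c)–(d): allowed.
(c)–(e): forbidden (parity).
(d)–(e): allowed.
Allowed pairs: 6 of 10.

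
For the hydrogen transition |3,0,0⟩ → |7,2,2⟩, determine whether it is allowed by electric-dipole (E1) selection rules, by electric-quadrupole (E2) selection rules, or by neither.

E2

Δl = 2 − 0 = +2; l_i + l_f = 2.
Δm_l = +2.
E1 (Δl = ±1, |Δm_l| ≤ 1): not satisfied.
E2 (Δl = 0,±2, l_i+l_f ≥ 2, |Δm_l| ≤ 2): satisfied.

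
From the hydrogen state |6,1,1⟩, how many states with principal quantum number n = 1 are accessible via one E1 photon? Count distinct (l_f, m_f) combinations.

E1 requires Δl = ±1, so l_f ∈ {0, 2}; with 0 ≤ l_f ≤ n_f−1 = 0, the allowed l_f values are {0}.
For l_f = 0: m_f ∈ {m_i−1, m_i, m_i+1} ∩ [−0, 0] = {0} → 1 state.
Total: 1.

1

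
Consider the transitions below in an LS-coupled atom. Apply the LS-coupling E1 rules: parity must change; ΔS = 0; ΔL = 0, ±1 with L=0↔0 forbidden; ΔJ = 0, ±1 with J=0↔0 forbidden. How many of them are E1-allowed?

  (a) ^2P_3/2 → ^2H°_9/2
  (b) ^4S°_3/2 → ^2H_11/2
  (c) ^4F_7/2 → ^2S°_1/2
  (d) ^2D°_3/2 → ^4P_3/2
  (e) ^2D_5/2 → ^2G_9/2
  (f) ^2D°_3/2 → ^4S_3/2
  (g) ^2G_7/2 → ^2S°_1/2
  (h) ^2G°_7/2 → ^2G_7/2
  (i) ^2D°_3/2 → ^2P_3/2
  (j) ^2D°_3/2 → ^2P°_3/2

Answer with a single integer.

2

(a) forbidden (ΔL, ΔJ fail)
(b) forbidden (ΔS, ΔL, ΔJ fail)
(c) forbidden (ΔS, ΔL, ΔJ fail)
(d) forbidden (ΔS fails)
(e) forbidden (parity, ΔL, ΔJ fail)
(f) forbidden (ΔS, ΔL fail)
(g) forbidden (ΔL, ΔJ fail)
(h) allowed
(i) allowed
(j) forbidden (parity fails)
Total allowed: 2 of 10.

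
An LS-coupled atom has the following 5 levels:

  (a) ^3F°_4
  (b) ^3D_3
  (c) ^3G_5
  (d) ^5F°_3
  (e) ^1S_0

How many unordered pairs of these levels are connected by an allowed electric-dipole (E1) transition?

2

(a)–(b): allowed.
(a)–(c): allowed.
(a)–(d): forbidden (parity, ΔS).
(a)–(e): forbidden (ΔS, ΔL, ΔJ).
(b)–(c): forbidden (parity, ΔL, ΔJ).
(b)–(d): forbidden (ΔS).
(b)–(e): forbidden (parity, ΔS, ΔL, ΔJ).
(c)–(d): forbidden (ΔS, ΔJ).
(c)–(e): forbidden (parity, ΔS, ΔL, ΔJ).
(d)–(e): forbidden (ΔS, ΔL, ΔJ).
Allowed pairs: 2 of 10.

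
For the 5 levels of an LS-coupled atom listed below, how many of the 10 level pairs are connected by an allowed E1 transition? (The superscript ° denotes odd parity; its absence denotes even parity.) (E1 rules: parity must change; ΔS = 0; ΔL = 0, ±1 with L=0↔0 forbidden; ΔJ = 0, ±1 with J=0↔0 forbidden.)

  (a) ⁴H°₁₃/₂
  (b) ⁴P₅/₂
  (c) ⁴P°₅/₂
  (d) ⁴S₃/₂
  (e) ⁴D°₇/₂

3

(a)–(b): forbidden (ΔL, ΔJ).
(a)–(c): forbidden (parity, ΔL, ΔJ).
(a)–(d): forbidden (ΔL, ΔJ).
(a)–(e): forbidden (parity, ΔL, ΔJ).
(b)–(c): allowed.
(b)–(d): forbidden (parity).
(b)–(e): allowed.
(c)–(d): allowed.
(c)–(e): forbidden (parity).
(d)–(e): forbidden (ΔL, ΔJ).
Allowed pairs: 3 of 10.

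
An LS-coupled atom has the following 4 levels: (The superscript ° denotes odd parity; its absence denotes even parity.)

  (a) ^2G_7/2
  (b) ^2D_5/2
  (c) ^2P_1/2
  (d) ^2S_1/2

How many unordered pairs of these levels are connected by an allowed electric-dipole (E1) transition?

(a)–(b): forbidden (parity, ΔL).
(a)–(c): forbidden (parity, ΔL, ΔJ).
(a)–(d): forbidden (parity, ΔL, ΔJ).
(b)–(c): forbidden (parity, ΔJ).
(b)–(d): forbidden (parity, ΔL, ΔJ).
(c)–(d): forbidden (parity).
Allowed pairs: 0 of 6.

0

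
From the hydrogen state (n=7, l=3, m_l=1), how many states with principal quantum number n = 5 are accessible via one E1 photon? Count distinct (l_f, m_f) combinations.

E1 requires Δl = ±1, so l_f ∈ {2, 4}; with 0 ≤ l_f ≤ n_f−1 = 4, the allowed l_f values are {2, 4}.
For l_f = 2: m_f ∈ {m_i−1, m_i, m_i+1} ∩ [−2, 2] = {0, 1, 2} → 3 states.
For l_f = 4: m_f ∈ {m_i−1, m_i, m_i+1} ∩ [−4, 4] = {0, 1, 2} → 3 states.
Total: 6.

6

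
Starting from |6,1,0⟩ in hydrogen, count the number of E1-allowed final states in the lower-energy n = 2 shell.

1

E1 requires Δl = ±1, so l_f ∈ {0, 2}; with 0 ≤ l_f ≤ n_f−1 = 1, the allowed l_f values are {0}.
For l_f = 0: m_f ∈ {m_i−1, m_i, m_i+1} ∩ [−0, 0] = {0} → 1 state.
Total: 1.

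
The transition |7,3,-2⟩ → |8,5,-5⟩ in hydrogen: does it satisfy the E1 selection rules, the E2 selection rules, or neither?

neither

Δl = 5 − 3 = +2; l_i + l_f = 8.
Δm_l = -3.
E1 (Δl = ±1, |Δm_l| ≤ 1): not satisfied.
E2 (Δl = 0,±2, l_i+l_f ≥ 2, |Δm_l| ≤ 2): not satisfied.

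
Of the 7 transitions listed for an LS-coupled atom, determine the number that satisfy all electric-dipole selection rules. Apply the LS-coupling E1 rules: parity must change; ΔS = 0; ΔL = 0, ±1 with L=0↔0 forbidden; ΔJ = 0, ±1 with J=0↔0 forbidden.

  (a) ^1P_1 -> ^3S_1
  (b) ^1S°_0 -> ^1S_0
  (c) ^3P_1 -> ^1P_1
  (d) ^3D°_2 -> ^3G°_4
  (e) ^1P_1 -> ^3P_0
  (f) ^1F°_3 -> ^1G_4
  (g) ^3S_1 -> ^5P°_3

1

(a) forbidden (parity, ΔS fail)
(b) forbidden (ΔL, ΔJ fail)
(c) forbidden (parity, ΔS fail)
(d) forbidden (parity, ΔL, ΔJ fail)
(e) forbidden (parity, ΔS fail)
(f) allowed
(g) forbidden (ΔS, ΔJ fail)
Total allowed: 1 of 7.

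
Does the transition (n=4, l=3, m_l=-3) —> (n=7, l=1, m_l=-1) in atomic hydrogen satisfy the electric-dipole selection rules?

forbidden

Initial l = 3, final l = 1, so Δl = -2. E1 requires Δl = ±1: violated.
Δm_l = -1 − (-3) = +2. E1 requires Δm_l = 0, ±1: violated.
The transition is electric-dipole forbidden.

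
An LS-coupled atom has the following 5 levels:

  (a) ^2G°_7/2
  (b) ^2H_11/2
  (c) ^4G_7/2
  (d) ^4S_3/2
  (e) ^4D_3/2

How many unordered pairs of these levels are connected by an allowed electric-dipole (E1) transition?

0

(a)–(b): forbidden (ΔJ).
(a)–(c): forbidden (ΔS).
(a)–(d): forbidden (ΔS, ΔL, ΔJ).
(a)–(e): forbidden (ΔS, ΔL, ΔJ).
(b)–(c): forbidden (parity, ΔS, ΔJ).
(b)–(d): forbidden (parity, ΔS, ΔL, ΔJ).
(b)–(e): forbidden (parity, ΔS, ΔL, ΔJ).
(c)–(d): forbidden (parity, ΔL, ΔJ).
(c)–(e): forbidden (parity, ΔL, ΔJ).
(d)–(e): forbidden (parity, ΔL).
Allowed pairs: 0 of 10.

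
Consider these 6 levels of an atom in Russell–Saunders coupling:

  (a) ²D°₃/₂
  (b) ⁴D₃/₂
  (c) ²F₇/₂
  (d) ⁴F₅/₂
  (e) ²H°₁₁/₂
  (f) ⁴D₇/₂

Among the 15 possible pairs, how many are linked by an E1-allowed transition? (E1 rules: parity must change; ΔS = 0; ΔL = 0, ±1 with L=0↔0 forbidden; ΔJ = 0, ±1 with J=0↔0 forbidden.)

(a)–(b): forbidden (ΔS).
(a)–(c): forbidden (ΔJ).
(a)–(d): forbidden (ΔS).
(a)–(e): forbidden (parity, ΔL, ΔJ).
(a)–(f): forbidden (ΔS, ΔJ).
(b)–(c): forbidden (parity, ΔS, ΔJ).
(b)–(d): forbidden (parity).
(b)–(e): forbidden (ΔS, ΔL, ΔJ).
(b)–(f): forbidden (parity, ΔJ).
(c)–(d): forbidden (parity, ΔS).
(c)–(e): forbidden (ΔL, ΔJ).
(c)–(f): forbidden (parity, ΔS).
(d)–(e): forbidden (ΔS, ΔL, ΔJ).
(d)–(f): forbidden (parity).
(e)–(f): forbidden (ΔS, ΔL, ΔJ).
Allowed pairs: 0 of 15.

0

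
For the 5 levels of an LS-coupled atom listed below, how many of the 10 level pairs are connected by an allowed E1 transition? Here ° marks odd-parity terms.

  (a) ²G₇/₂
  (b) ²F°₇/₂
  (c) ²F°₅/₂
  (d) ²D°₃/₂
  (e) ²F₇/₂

4

(a)–(b): allowed.
(a)–(c): allowed.
(a)–(d): forbidden (ΔL, ΔJ).
(a)–(e): forbidden (parity).
(b)–(c): forbidden (parity).
(b)–(d): forbidden (parity, ΔJ).
(b)–(e): allowed.
(c)–(d): forbidden (parity).
(c)–(e): allowed.
(d)–(e): forbidden (ΔJ).
Allowed pairs: 4 of 10.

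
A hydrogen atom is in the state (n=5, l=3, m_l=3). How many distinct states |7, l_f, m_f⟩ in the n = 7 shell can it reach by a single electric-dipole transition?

E1 requires Δl = ±1, so l_f ∈ {2, 4}; with 0 ≤ l_f ≤ n_f−1 = 6, the allowed l_f values are {2, 4}.
For l_f = 2: m_f ∈ {m_i−1, m_i, m_i+1} ∩ [−2, 2] = {2} → 1 state.
For l_f = 4: m_f ∈ {m_i−1, m_i, m_i+1} ∩ [−4, 4] = {2, 3, 4} → 3 states.
Total: 4.

4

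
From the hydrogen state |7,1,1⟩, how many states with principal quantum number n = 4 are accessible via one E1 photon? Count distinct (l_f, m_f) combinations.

E1 requires Δl = ±1, so l_f ∈ {0, 2}; with 0 ≤ l_f ≤ n_f−1 = 3, the allowed l_f values are {0, 2}.
For l_f = 0: m_f ∈ {m_i−1, m_i, m_i+1} ∩ [−0, 0] = {0} → 1 state.
For l_f = 2: m_f ∈ {m_i−1, m_i, m_i+1} ∩ [−2, 2] = {0, 1, 2} → 3 states.
Total: 4.

4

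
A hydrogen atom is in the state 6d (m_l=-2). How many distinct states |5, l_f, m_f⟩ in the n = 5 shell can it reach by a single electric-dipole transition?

4

E1 requires Δl = ±1, so l_f ∈ {1, 3}; with 0 ≤ l_f ≤ n_f−1 = 4, the allowed l_f values are {1, 3}.
For l_f = 1: m_f ∈ {m_i−1, m_i, m_i+1} ∩ [−1, 1] = {-1} → 1 state.
For l_f = 3: m_f ∈ {m_i−1, m_i, m_i+1} ∩ [−3, 3] = {-3, -2, -1} → 3 states.
Total: 4.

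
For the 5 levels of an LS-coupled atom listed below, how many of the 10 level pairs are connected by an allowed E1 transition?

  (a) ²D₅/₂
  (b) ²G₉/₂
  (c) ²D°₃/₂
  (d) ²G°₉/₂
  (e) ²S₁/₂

2

(a)–(b): forbidden (parity, ΔL, ΔJ).
(a)–(c): allowed.
(a)–(d): forbidden (ΔL, ΔJ).
(a)–(e): forbidden (parity, ΔL, ΔJ).
(b)–(c): forbidden (ΔL, ΔJ).
(b)–(d): allowed.
(b)–(e): forbidden (parity, ΔL, ΔJ).
(c)–(d): forbidden (parity, ΔL, ΔJ).
(c)–(e): forbidden (ΔL).
(d)–(e): forbidden (ΔL, ΔJ).
Allowed pairs: 2 of 10.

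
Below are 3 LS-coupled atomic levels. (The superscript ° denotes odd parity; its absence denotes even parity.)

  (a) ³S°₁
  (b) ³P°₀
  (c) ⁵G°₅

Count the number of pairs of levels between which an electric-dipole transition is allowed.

0

(a)–(b): forbidden (parity).
(a)–(c): forbidden (parity, ΔS, ΔL, ΔJ).
(b)–(c): forbidden (parity, ΔS, ΔL, ΔJ).
Allowed pairs: 0 of 3.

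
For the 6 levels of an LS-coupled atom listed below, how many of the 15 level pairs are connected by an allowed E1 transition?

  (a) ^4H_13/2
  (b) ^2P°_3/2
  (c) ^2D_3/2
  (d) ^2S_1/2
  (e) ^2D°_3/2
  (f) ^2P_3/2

(a)–(b): forbidden (ΔS, ΔL, ΔJ).
(a)–(c): forbidden (parity, ΔS, ΔL, ΔJ).
(a)–(d): forbidden (parity, ΔS, ΔL, ΔJ).
(a)–(e): forbidden (ΔS, ΔL, ΔJ).
(a)–(f): forbidden (parity, ΔS, ΔL, ΔJ).
(b)–(c): allowed.
(b)–(d): allowed.
(b)–(e): forbidden (parity).
(b)–(f): allowed.
(c)–(d): forbidden (parity, ΔL).
(c)–(e): allowed.
(c)–(f): forbidden (parity).
(d)–(e): forbidden (ΔL).
(d)–(f): forbidden (parity).
(e)–(f): allowed.
Allowed pairs: 5 of 15.

5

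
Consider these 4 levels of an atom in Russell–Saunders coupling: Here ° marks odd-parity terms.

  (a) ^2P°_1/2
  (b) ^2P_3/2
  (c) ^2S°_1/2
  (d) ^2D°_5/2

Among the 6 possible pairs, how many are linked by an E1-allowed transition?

3

(a)–(b): allowed.
(a)–(c): forbidden (parity).
(a)–(d): forbidden (parity, ΔJ).
(b)–(c): allowed.
(b)–(d): allowed.
(c)–(d): forbidden (parity, ΔL, ΔJ).
Allowed pairs: 3 of 6.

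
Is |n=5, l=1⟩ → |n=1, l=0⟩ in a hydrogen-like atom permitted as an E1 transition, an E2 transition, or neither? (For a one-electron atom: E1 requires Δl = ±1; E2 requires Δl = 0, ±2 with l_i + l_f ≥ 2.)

E1

Δl = 0 − 1 = -1; l_i + l_f = 1.
E1 (Δl = ±1): satisfied.
E2 (Δl = 0,±2, l_i+l_f ≥ 2): not satisfied.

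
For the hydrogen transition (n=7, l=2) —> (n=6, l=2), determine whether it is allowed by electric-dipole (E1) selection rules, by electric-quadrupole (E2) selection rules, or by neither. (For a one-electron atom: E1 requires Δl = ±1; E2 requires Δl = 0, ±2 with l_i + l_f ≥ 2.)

Δl = 2 − 2 = +0; l_i + l_f = 4.
E1 (Δl = ±1): not satisfied.
E2 (Δl = 0,±2, l_i+l_f ≥ 2): satisfied.

E2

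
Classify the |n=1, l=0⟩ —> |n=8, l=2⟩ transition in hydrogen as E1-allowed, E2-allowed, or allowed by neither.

Δl = 2 − 0 = +2; l_i + l_f = 2.
E1 (Δl = ±1): not satisfied.
E2 (Δl = 0,±2, l_i+l_f ≥ 2): satisfied.

E2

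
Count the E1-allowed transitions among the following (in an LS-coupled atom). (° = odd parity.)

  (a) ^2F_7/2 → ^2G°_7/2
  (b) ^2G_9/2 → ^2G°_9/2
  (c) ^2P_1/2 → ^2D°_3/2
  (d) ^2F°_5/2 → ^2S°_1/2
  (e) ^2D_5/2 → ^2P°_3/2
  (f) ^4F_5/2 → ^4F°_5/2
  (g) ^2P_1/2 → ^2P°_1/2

(a) allowed
(b) allowed
(c) allowed
(d) forbidden (parity, ΔL, ΔJ fail)
(e) allowed
(f) allowed
(g) allowed
Total allowed: 6 of 7.

6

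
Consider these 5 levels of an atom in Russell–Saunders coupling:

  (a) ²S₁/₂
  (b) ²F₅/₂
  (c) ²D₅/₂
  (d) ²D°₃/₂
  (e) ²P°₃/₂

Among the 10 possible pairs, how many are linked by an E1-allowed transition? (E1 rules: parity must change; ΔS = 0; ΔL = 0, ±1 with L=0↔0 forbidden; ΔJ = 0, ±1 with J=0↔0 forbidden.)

(a)–(b): forbidden (parity, ΔL, ΔJ).
(a)–(c): forbidden (parity, ΔL, ΔJ).
(a)–(d): forbidden (ΔL).
(a)–(e): allowed.
(b)–(c): forbidden (parity).
(b)–(d): allowed.
(b)–(e): forbidden (ΔL).
(c)–(d): allowed.
(c)–(e): allowed.
(d)–(e): forbidden (parity).
Allowed pairs: 4 of 10.

4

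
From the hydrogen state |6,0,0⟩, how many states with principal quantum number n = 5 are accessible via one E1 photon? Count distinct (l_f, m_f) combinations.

E1 requires Δl = ±1, so l_f ∈ {-1, 1}; with 0 ≤ l_f ≤ n_f−1 = 4, the allowed l_f values are {1}.
For l_f = 1: m_f ∈ {m_i−1, m_i, m_i+1} ∩ [−1, 1] = {-1, 0, 1} → 3 states.
Total: 3.

3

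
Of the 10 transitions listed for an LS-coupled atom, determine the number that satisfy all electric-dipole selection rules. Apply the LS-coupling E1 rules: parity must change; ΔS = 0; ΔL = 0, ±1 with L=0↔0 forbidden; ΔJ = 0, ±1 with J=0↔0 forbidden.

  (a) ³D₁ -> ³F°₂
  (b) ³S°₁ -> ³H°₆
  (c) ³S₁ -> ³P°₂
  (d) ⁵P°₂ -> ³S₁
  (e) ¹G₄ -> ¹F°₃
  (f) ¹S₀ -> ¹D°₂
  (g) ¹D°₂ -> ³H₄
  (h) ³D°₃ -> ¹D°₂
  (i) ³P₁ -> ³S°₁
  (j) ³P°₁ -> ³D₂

5

(a) allowed
(b) forbidden (parity, ΔL, ΔJ fail)
(c) allowed
(d) forbidden (ΔS fails)
(e) allowed
(f) forbidden (ΔL, ΔJ fail)
(g) forbidden (ΔS, ΔL, ΔJ fail)
(h) forbidden (parity, ΔS fail)
(i) allowed
(j) allowed
Total allowed: 5 of 10.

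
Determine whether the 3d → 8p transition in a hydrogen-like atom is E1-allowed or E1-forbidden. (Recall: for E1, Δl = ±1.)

allowed

l: 2 → 1 (Δl = -1). Δl = ±1 ✓.
All E1 selection rules are satisfied.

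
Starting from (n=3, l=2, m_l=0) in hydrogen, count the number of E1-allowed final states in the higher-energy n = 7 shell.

6

E1 requires Δl = ±1, so l_f ∈ {1, 3}; with 0 ≤ l_f ≤ n_f−1 = 6, the allowed l_f values are {1, 3}.
For l_f = 1: m_f ∈ {m_i−1, m_i, m_i+1} ∩ [−1, 1] = {-1, 0, 1} → 3 states.
For l_f = 3: m_f ∈ {m_i−1, m_i, m_i+1} ∩ [−3, 3] = {-1, 0, 1} → 3 states.
Total: 6.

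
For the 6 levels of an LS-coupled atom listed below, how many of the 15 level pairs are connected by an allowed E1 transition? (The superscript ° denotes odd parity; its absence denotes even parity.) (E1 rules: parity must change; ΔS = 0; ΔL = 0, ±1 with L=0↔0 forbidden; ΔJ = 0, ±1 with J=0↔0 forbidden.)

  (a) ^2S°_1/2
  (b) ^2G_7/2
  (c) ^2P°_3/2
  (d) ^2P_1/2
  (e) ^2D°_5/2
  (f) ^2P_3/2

5

(a)–(b): forbidden (ΔL, ΔJ).
(a)–(c): forbidden (parity).
(a)–(d): allowed.
(a)–(e): forbidden (parity, ΔL, ΔJ).
(a)–(f): allowed.
(b)–(c): forbidden (ΔL, ΔJ).
(b)–(d): forbidden (parity, ΔL, ΔJ).
(b)–(e): forbidden (ΔL).
(b)–(f): forbidden (parity, ΔL, ΔJ).
(c)–(d): allowed.
(c)–(e): forbidden (parity).
(c)–(f): allowed.
(d)–(e): forbidden (ΔJ).
(d)–(f): forbidden (parity).
(e)–(f): allowed.
Allowed pairs: 5 of 15.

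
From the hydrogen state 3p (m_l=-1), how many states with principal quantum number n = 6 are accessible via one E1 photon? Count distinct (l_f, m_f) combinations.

4

E1 requires Δl = ±1, so l_f ∈ {0, 2}; with 0 ≤ l_f ≤ n_f−1 = 5, the allowed l_f values are {0, 2}.
For l_f = 0: m_f ∈ {m_i−1, m_i, m_i+1} ∩ [−0, 0] = {0} → 1 state.
For l_f = 2: m_f ∈ {m_i−1, m_i, m_i+1} ∩ [−2, 2] = {-2, -1, 0} → 3 states.
Total: 4.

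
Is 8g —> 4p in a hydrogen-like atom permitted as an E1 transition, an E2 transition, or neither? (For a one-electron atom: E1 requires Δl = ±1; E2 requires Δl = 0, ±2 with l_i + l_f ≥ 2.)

Δl = 1 − 4 = -3; l_i + l_f = 5.
E1 (Δl = ±1): not satisfied.
E2 (Δl = 0,±2, l_i+l_f ≥ 2): not satisfied.

neither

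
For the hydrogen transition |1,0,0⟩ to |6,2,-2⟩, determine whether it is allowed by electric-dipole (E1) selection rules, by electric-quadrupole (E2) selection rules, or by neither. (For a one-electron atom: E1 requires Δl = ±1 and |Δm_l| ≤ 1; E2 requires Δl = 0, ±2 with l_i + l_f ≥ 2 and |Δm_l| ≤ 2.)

Δl = 2 − 0 = +2; l_i + l_f = 2.
Δm_l = -2.
E1 (Δl = ±1, |Δm_l| ≤ 1): not satisfied.
E2 (Δl = 0,±2, l_i+l_f ≥ 2, |Δm_l| ≤ 2): satisfied.

E2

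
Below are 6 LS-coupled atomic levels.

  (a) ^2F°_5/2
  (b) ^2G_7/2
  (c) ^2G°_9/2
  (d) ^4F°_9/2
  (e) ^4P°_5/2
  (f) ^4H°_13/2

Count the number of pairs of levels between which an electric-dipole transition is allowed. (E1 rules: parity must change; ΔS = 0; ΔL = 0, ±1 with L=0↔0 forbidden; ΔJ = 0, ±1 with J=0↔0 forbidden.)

(a)–(b): allowed.
(a)–(c): forbidden (parity, ΔJ).
(a)–(d): forbidden (parity, ΔS, ΔJ).
(a)–(e): forbidden (parity, ΔS, ΔL).
(a)–(f): forbidden (parity, ΔS, ΔL, ΔJ).
(b)–(c): allowed.
(b)–(d): forbidden (ΔS).
(b)–(e): forbidden (ΔS, ΔL).
(b)–(f): forbidden (ΔS, ΔJ).
(c)–(d): forbidden (parity, ΔS).
(c)–(e): forbidden (parity, ΔS, ΔL, ΔJ).
(c)–(f): forbidden (parity, ΔS, ΔJ).
(d)–(e): forbidden (parity, ΔL, ΔJ).
(d)–(f): forbidden (parity, ΔL, ΔJ).
(e)–(f): forbidden (parity, ΔL, ΔJ).
Allowed pairs: 2 of 15.

2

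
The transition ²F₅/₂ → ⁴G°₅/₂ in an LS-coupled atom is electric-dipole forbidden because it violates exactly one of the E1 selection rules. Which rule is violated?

Reading off the term symbols: S 1/2→3/2, L 3→4, J 5/2→5/2, parity even→odd.
Parity must change: even → odd — ok.
ΔS = 0: S: 1/2 → 3/2 — fails.
ΔL = 0, ±1 (not L=0↔0): L: 3 → 4, ΔL = +1 — ok.
ΔJ = 0, ±1 (not J=0↔0): J: 5/2 → 5/2, ΔJ = +0 — ok.

the ΔS = 0 rule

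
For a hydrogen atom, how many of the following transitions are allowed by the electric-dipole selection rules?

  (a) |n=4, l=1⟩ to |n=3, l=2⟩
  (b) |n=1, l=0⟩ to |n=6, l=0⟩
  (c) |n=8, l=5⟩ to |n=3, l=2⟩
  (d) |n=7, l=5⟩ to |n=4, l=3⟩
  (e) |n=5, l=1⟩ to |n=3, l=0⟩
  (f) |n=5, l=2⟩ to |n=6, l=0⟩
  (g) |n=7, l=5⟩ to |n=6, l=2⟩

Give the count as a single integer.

2

(a) allowed
(b) forbidden — Δl = +0 (E1 requires Δl = ±1)
(c) forbidden — Δl = -3 (E1 requires Δl = ±1)
(d) forbidden — Δl = -2 (E1 requires Δl = ±1)
(e) allowed
(f) forbidden — Δl = -2 (E1 requires Δl = ±1)
(g) forbidden — Δl = -3 (E1 requires Δl = ±1)
Total allowed: 2 of 7.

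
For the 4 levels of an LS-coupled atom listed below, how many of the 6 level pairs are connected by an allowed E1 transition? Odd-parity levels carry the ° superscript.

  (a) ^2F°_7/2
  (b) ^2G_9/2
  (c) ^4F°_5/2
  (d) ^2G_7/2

2

(a)–(b): allowed.
(a)–(c): forbidden (parity, ΔS).
(a)–(d): allowed.
(b)–(c): forbidden (ΔS, ΔJ).
(b)–(d): forbidden (parity).
(c)–(d): forbidden (ΔS).
Allowed pairs: 2 of 6.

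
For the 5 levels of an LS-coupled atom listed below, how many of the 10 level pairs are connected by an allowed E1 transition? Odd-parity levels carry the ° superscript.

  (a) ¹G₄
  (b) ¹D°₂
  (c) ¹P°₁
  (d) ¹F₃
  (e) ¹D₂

3

(a)–(b): forbidden (ΔL, ΔJ).
(a)–(c): forbidden (ΔL, ΔJ).
(a)–(d): forbidden (parity).
(a)–(e): forbidden (parity, ΔL, ΔJ).
(b)–(c): forbidden (parity).
(b)–(d): allowed.
(b)–(e): allowed.
(c)–(d): forbidden (ΔL, ΔJ).
(c)–(e): allowed.
(d)–(e): forbidden (parity).
Allowed pairs: 3 of 10.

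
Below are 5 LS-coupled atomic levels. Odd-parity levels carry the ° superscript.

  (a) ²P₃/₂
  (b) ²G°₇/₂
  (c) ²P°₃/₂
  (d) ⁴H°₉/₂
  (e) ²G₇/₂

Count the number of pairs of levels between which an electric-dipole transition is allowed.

2

(a)–(b): forbidden (ΔL, ΔJ).
(a)–(c): allowed.
(a)–(d): forbidden (ΔS, ΔL, ΔJ).
(a)–(e): forbidden (parity, ΔL, ΔJ).
(b)–(c): forbidden (parity, ΔL, ΔJ).
(b)–(d): forbidden (parity, ΔS).
(b)–(e): allowed.
(c)–(d): forbidden (parity, ΔS, ΔL, ΔJ).
(c)–(e): forbidden (ΔL, ΔJ).
(d)–(e): forbidden (ΔS).
Allowed pairs: 2 of 10.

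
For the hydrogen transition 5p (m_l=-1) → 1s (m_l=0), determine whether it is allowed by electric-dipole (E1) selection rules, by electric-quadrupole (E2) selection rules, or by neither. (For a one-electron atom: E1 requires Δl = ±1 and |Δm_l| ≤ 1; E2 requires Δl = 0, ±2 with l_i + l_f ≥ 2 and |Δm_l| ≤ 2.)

E1

Δl = 0 − 1 = -1; l_i + l_f = 1.
Δm_l = +1.
E1 (Δl = ±1, |Δm_l| ≤ 1): satisfied.
E2 (Δl = 0,±2, l_i+l_f ≥ 2, |Δm_l| ≤ 2): not satisfied.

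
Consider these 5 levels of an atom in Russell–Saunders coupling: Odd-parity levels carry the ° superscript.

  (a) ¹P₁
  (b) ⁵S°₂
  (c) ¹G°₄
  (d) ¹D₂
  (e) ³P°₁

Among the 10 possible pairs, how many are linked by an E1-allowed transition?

(a)–(b): forbidden (ΔS).
(a)–(c): forbidden (ΔL, ΔJ).
(a)–(d): forbidden (parity).
(a)–(e): forbidden (ΔS).
(b)–(c): forbidden (parity, ΔS, ΔL, ΔJ).
(b)–(d): forbidden (ΔS, ΔL).
(b)–(e): forbidden (parity, ΔS).
(c)–(d): forbidden (ΔL, ΔJ).
(c)–(e): forbidden (parity, ΔS, ΔL, ΔJ).
(d)–(e): forbidden (ΔS).
Allowed pairs: 0 of 10.

0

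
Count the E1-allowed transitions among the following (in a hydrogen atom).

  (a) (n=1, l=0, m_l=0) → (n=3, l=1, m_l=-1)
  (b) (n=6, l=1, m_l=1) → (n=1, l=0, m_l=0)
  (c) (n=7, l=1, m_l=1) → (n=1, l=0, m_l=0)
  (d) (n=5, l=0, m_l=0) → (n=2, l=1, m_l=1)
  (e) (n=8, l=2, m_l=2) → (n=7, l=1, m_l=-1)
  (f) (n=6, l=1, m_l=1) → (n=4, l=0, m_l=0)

5

(a) allowed
(b) allowed
(c) allowed
(d) allowed
(e) forbidden — Δm_l = -3 (E1 requires Δm_l = 0, ±1)
(f) allowed
Total allowed: 5 of 6.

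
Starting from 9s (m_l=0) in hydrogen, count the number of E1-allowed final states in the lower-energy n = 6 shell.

3

E1 requires Δl = ±1, so l_f ∈ {-1, 1}; with 0 ≤ l_f ≤ n_f−1 = 5, the allowed l_f values are {1}.
For l_f = 1: m_f ∈ {m_i−1, m_i, m_i+1} ∩ [−1, 1] = {-1, 0, 1} → 3 states.
Total: 3.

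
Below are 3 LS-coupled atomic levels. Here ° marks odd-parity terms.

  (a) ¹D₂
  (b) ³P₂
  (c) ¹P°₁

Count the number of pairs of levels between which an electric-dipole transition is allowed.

(a)–(b): forbidden (parity, ΔS).
(a)–(c): allowed.
(b)–(c): forbidden (ΔS).
Allowed pairs: 1 of 3.

1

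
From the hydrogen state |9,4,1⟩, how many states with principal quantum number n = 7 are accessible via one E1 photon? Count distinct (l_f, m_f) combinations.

E1 requires Δl = ±1, so l_f ∈ {3, 5}; with 0 ≤ l_f ≤ n_f−1 = 6, the allowed l_f values are {3, 5}.
For l_f = 3: m_f ∈ {m_i−1, m_i, m_i+1} ∩ [−3, 3] = {0, 1, 2} → 3 states.
For l_f = 5: m_f ∈ {m_i−1, m_i, m_i+1} ∩ [−5, 5] = {0, 1, 2} → 3 states.
Total: 6.

6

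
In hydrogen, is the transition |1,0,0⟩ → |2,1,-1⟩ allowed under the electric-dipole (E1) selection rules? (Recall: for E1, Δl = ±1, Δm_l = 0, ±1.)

allowed

l: 0 → 1 (Δl = +1). Δl = ±1 ok.
m_l: 0 → -1 (Δm_l = -1). |Δm_l| ≤ 1 ok.
All E1 selection rules are satisfied.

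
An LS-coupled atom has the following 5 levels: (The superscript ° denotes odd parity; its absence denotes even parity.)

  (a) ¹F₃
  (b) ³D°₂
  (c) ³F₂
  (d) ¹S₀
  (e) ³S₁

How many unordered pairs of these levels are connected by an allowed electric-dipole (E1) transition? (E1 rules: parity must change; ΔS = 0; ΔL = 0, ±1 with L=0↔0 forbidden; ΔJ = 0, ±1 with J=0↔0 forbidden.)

(a)–(b): forbidden (ΔS).
(a)–(c): forbidden (parity, ΔS).
(a)–(d): forbidden (parity, ΔL, ΔJ).
(a)–(e): forbidden (parity, ΔS, ΔL, ΔJ).
(b)–(c): allowed.
(b)–(d): forbidden (ΔS, ΔL, ΔJ).
(b)–(e): forbidden (ΔL).
(c)–(d): forbidden (parity, ΔS, ΔL, ΔJ).
(c)–(e): forbidden (parity, ΔL).
(d)–(e): forbidden (parity, ΔS, ΔL).
Allowed pairs: 1 of 10.

1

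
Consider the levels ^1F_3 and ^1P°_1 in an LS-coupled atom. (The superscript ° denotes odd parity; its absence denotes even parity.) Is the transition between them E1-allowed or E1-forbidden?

forbidden

Initial level: S=0, L=3, J=3, parity even. Final level: S=0, L=1, J=1, parity odd.
ΔJ = 0, ±1 (not J=0↔0): J: 3 → 1, ΔJ = -2 — ✗.
ΔL = 0, ±1 (not L=0↔0): L: 3 → 1, ΔL = -2 — ✗.
Parity must change: even → odd — ✓.
ΔS = 0: S: 0 → 0 — ✓.
Rule(s) violated: ΔL, ΔJ.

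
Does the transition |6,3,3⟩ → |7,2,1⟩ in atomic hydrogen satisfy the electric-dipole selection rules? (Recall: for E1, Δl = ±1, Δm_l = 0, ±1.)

forbidden

Δl = 2 − 3 = -1; the E1 rule Δl = ±1 is ✓.
m_l: 3 → 1 (Δm_l = -2). |Δm_l| ≤ 1 ✗.
The transition is electric-dipole forbidden.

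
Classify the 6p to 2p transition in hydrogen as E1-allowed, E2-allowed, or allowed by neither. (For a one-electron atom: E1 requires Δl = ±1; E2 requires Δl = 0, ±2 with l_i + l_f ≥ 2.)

Δl = 1 − 1 = +0; l_i + l_f = 2.
E1 (Δl = ±1): not satisfied.
E2 (Δl = 0,±2, l_i+l_f ≥ 2): satisfied.

E2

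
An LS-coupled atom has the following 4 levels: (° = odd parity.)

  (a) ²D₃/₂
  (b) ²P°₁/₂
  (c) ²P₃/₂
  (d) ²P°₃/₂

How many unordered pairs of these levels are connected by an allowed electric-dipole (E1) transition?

4

(a)–(b): allowed.
(a)–(c): forbidden (parity).
(a)–(d): allowed.
(b)–(c): allowed.
(b)–(d): forbidden (parity).
(c)–(d): allowed.
Allowed pairs: 4 of 6.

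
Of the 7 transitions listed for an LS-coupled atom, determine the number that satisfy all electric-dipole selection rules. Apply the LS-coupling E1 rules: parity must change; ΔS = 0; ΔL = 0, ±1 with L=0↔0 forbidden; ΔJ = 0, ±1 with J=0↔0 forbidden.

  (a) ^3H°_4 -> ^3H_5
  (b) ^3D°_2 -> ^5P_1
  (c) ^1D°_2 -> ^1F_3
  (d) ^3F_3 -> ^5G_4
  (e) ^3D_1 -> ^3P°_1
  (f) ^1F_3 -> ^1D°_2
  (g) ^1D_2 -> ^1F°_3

(a) allowed
(b) forbidden (ΔS fails)
(c) allowed
(d) forbidden (parity, ΔS fail)
(e) allowed
(f) allowed
(g) allowed
Total allowed: 5 of 7.

5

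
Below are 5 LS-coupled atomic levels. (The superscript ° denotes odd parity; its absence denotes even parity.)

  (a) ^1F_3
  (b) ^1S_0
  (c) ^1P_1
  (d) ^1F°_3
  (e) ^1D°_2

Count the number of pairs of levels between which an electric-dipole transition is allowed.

(a)–(b): forbidden (parity, ΔL, ΔJ).
(a)–(c): forbidden (parity, ΔL, ΔJ).
(a)–(d): allowed.
(a)–(e): allowed.
(b)–(c): forbidden (parity).
(b)–(d): forbidden (ΔL, ΔJ).
(b)–(e): forbidden (ΔL, ΔJ).
(c)–(d): forbidden (ΔL, ΔJ).
(c)–(e): allowed.
(d)–(e): forbidden (parity).
Allowed pairs: 3 of 10.

3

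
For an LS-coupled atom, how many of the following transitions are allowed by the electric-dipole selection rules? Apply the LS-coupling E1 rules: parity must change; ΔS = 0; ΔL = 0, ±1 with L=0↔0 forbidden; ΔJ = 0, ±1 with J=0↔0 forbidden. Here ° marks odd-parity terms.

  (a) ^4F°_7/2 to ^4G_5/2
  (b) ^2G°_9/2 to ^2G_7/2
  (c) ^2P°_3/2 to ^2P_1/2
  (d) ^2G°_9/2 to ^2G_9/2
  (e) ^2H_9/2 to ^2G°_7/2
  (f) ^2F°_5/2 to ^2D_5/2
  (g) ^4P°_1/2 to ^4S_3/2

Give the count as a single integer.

(a) allowed
(b) allowed
(c) allowed
(d) allowed
(e) allowed
(f) allowed
(g) allowed
Total allowed: 7 of 7.

7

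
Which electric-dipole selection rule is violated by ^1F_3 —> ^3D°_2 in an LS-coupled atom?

Initial level: S=0, L=3, J=3, parity even. Final level: S=1, L=2, J=2, parity odd.
ΔL = 0, ±1 (not L=0↔0): L: 3 → 2, ΔL = -1 — satisfied.
ΔJ = 0, ±1 (not J=0↔0): J: 3 → 2, ΔJ = -1 — satisfied.
ΔS = 0: S: 0 → 1 — violated.
Parity must change: even → odd — satisfied.

the ΔS = 0 rule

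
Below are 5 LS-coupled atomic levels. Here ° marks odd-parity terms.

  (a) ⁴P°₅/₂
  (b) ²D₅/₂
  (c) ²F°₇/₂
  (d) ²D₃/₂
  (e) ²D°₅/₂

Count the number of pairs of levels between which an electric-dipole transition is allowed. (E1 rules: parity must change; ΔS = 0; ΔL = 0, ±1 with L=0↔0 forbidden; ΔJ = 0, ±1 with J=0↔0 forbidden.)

(a)–(b): forbidden (ΔS).
(a)–(c): forbidden (parity, ΔS, ΔL).
(a)–(d): forbidden (ΔS).
(a)–(e): forbidden (parity, ΔS).
(b)–(c): allowed.
(b)–(d): forbidden (parity).
(b)–(e): allowed.
(c)–(d): forbidden (ΔJ).
(c)–(e): forbidden (parity).
(d)–(e): allowed.
Allowed pairs: 3 of 10.

3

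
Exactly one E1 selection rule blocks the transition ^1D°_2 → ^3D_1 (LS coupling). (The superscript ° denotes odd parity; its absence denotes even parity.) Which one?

the ΔS = 0 rule

Initial level: S=0, L=2, J=2, parity odd. Final level: S=1, L=2, J=1, parity even.
ΔL = 0, ±1 (not L=0↔0): L: 2 → 2, ΔL = +0 — ✓.
Parity must change: odd → even — ✓.
ΔS = 0: S: 0 → 1 — ✗.
ΔJ = 0, ±1 (not J=0↔0): J: 2 → 1, ΔJ = -1 — ✓.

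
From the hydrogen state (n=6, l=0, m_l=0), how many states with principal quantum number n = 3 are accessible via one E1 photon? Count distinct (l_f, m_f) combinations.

3

E1 requires Δl = ±1, so l_f ∈ {-1, 1}; with 0 ≤ l_f ≤ n_f−1 = 2, the allowed l_f values are {1}.
For l_f = 1: m_f ∈ {m_i−1, m_i, m_i+1} ∩ [−1, 1] = {-1, 0, 1} → 3 states.
Total: 3.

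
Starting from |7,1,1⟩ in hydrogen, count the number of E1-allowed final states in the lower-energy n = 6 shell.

E1 requires Δl = ±1, so l_f ∈ {0, 2}; with 0 ≤ l_f ≤ n_f−1 = 5, the allowed l_f values are {0, 2}.
For l_f = 0: m_f ∈ {m_i−1, m_i, m_i+1} ∩ [−0, 0] = {0} → 1 state.
For l_f = 2: m_f ∈ {m_i−1, m_i, m_i+1} ∩ [−2, 2] = {0, 1, 2} → 3 states.
Total: 4.

4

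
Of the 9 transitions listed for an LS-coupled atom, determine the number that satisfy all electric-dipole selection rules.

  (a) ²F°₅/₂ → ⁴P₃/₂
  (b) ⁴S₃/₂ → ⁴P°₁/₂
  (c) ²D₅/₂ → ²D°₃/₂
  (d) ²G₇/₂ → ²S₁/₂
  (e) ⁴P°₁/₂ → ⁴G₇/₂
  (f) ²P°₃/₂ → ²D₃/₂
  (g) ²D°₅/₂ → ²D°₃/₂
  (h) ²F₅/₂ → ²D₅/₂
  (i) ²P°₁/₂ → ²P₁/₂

4

(a) forbidden (ΔS, ΔL fail)
(b) allowed
(c) allowed
(d) forbidden (parity, ΔL, ΔJ fail)
(e) forbidden (ΔL, ΔJ fail)
(f) allowed
(g) forbidden (parity fails)
(h) forbidden (parity fails)
(i) allowed
Total allowed: 4 of 9.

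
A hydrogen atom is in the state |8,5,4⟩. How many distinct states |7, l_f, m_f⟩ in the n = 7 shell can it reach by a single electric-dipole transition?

5

E1 requires Δl = ±1, so l_f ∈ {4, 6}; with 0 ≤ l_f ≤ n_f−1 = 6, the allowed l_f values are {4, 6}.
For l_f = 4: m_f ∈ {m_i−1, m_i, m_i+1} ∩ [−4, 4] = {3, 4} → 2 states.
For l_f = 6: m_f ∈ {m_i−1, m_i, m_i+1} ∩ [−6, 6] = {3, 4, 5} → 3 states.
Total: 5.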